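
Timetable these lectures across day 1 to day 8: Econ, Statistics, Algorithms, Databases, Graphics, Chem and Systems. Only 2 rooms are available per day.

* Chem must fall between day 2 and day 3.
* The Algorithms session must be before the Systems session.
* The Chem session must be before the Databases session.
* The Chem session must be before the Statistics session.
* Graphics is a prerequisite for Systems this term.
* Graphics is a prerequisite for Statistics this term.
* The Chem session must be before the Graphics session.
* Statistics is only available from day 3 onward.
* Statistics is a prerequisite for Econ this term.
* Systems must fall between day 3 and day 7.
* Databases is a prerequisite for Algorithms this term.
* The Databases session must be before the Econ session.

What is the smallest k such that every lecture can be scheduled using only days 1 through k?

5 days

The precedence chain requires at least 4 distinct days.
With at most 2 per day and 7 lectures, at least 4 days are needed.
Propagating the time windows through the other constraints, Econ can't land before day 5, so the schedule must run through at least day 5.
5 works (last occupied day: day 5): for example Systems -> day 5; Databases -> day 3; Statistics -> day 4; Algorithms -> day 4; Chem -> day 2; Econ -> day 5; Graphics -> day 3.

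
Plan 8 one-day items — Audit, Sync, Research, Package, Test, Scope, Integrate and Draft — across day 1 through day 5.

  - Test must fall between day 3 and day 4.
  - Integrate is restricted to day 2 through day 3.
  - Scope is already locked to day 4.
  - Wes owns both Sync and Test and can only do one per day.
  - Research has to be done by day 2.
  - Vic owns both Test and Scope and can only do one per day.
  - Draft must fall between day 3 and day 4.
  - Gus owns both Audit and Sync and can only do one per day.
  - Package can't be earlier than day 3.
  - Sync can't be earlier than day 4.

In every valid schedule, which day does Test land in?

day 3

Test's window is day 3–day 4.
Scope is fixed at day 4, and Test can't share a day with Scope.
So Test must be day 3.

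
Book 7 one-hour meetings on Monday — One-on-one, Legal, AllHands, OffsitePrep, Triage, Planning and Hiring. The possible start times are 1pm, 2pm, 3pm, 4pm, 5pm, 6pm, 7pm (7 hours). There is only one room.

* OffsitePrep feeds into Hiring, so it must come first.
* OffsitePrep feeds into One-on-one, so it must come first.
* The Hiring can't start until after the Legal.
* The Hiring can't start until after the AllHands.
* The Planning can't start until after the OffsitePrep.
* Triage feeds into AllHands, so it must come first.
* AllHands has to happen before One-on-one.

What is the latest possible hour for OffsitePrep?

4pm

Downstream work caps OffsitePrep at 6pm.
OffsitePrep at 4pm is achievable: AllHands in 2pm; Hiring in 5pm; Planning in 7pm; Triage in 1pm; Legal in 3pm; OffsitePrep in 4pm; One-on-one in 6pm.
Nothing later works — the capacity limit rule out every hour after 4pm.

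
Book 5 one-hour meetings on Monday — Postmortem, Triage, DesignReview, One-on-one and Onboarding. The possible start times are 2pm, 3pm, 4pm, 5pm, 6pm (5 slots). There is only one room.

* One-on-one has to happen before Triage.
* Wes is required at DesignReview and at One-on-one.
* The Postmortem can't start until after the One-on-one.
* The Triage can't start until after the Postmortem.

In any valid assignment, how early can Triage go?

Precedence pushes Triage to at least 4pm.
Triage at 4pm is achievable: One-on-one -> 2pm, Onboarding -> 6pm, Triage -> 4pm, Postmortem -> 3pm, DesignReview -> 5pm.

4pm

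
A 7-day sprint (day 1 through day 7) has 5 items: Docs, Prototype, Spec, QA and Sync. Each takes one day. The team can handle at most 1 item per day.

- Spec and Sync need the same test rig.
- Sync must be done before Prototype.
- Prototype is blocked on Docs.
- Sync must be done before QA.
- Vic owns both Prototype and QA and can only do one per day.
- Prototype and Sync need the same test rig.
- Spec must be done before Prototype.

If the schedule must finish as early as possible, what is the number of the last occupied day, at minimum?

The precedence chain requires at least 2 distinct days.
With at most 1 per day and 5 work items, at least 5 days are needed.
5 works (last occupied day: day 5): for example Spec in day 3; Sync in day 1; Prototype in day 4; QA in day 5; Docs in day 2.

5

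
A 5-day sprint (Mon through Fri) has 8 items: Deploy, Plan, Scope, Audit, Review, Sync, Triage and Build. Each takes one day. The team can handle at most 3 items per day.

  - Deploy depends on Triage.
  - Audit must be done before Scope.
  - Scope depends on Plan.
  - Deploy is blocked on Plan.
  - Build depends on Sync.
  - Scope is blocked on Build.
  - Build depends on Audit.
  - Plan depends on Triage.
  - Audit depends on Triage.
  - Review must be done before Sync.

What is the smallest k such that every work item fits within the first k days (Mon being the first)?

The precedence chain requires at least 4 distinct days.
With at most 3 per day and 8 work items, at least 3 days are needed.
4 works (last occupied day: Thu): for example Deploy in Wed; Build in Wed; Triage in Mon; Plan in Tue; Scope in Thu; Sync in Tue; Review in Mon; Audit in Tue.

4 days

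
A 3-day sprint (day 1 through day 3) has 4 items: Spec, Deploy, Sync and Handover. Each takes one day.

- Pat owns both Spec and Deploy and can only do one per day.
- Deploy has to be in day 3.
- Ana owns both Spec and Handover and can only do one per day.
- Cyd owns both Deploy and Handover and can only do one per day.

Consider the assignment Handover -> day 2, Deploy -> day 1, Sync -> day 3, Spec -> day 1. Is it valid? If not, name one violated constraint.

No — it violates: Deploy has to be in day 3

Pat owns both Spec and Deploy and can only do one per day — violated.
Deploy has to be in day 3 — violated.
Cyd owns both Deploy and Handover and can only do one per day — holds.
Ana owns both Spec and Handover and can only do one per day — holds.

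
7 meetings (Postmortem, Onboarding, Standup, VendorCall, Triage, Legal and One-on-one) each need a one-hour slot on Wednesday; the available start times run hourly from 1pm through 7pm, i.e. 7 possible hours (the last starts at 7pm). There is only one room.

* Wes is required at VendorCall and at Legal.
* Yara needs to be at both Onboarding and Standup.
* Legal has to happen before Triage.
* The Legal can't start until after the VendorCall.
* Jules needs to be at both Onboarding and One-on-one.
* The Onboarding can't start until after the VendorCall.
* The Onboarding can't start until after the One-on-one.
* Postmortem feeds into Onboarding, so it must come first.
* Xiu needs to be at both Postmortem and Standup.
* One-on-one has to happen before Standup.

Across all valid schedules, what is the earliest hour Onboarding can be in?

Precedence pushes Onboarding to at least 2pm.
Onboarding at 4pm is achievable: Onboarding -> 4pm, Legal -> 5pm, One-on-one -> 2pm, Standup -> 6pm, Triage -> 7pm, VendorCall -> 1pm, Postmortem -> 3pm.
Nothing earlier works — the conflict and capacity constraints rule out every hour before 4pm.

4pm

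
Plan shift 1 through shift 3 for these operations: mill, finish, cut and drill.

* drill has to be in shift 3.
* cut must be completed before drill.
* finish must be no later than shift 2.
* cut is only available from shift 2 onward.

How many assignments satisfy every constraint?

Splitting on mill: it can be shift 1 (2), shift 2 (2), shift 3 (2). Listing each branch's schedules as (finish, cut, drill) by shift number:
mill=shift 1: (1,2,3) (2,2,3) — 2.
mill=shift 2: (1,2,3) (2,2,3) — 2.
mill=shift 3: (1,2,3) (2,2,3) — 2.
Summing: 2 + 2 + 2 = 6.

6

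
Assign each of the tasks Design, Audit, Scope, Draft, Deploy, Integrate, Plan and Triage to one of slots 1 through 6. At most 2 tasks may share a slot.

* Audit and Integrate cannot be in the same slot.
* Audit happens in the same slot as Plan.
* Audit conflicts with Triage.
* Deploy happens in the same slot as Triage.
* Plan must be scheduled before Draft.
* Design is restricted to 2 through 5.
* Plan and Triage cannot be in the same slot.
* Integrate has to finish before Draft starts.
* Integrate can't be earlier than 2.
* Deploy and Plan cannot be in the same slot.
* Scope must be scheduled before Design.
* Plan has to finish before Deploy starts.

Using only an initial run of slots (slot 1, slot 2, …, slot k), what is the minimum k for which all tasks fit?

The precedence chain requires at least 2 distinct slots.
With at most 2 per slot and 8 tasks, at least 4 slots are needed.
Propagating the time windows through the other constraints, Draft can't land before 3, so the schedule must run through at least slot 3.
4 works (last occupied slot: 4): for example Deploy=4, Triage=4, Audit=1, Integrate=2, Scope=2, Design=3, Plan=1, Draft=3.

4 slots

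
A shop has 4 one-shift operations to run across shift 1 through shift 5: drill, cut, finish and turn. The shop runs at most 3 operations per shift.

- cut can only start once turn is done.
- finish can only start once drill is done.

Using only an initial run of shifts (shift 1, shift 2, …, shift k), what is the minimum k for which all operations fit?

2

The precedence chain requires at least 2 distinct shifts.
With at most 3 per shift and 4 operations, at least 2 shifts are needed.
2 works (last occupied shift: shift 2): for example cut in shift 2; turn in shift 1; finish in shift 2; drill in shift 1.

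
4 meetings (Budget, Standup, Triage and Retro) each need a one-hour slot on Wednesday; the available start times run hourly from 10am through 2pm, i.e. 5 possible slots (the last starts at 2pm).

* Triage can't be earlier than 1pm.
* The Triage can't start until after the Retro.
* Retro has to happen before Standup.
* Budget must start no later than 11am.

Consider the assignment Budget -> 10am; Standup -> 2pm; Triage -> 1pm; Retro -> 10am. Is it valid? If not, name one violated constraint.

Yes

Triage can't be earlier than 1pm — holds.
Budget must start no later than 11am — holds.
Retro has to happen before Standup — holds.
The Triage can't start until after the Retro — holds.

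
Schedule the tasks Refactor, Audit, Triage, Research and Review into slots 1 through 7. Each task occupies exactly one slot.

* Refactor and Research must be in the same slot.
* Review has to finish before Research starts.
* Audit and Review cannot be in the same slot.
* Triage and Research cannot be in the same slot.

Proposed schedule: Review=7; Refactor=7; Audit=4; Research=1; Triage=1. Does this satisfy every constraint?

Refactor and Research must be in the same slot — violated.
Audit and Review cannot be in the same slot — holds.
Review has to finish before Research starts — violated.
Triage and Research cannot be in the same slot — violated.

Invalid. Review has to finish before Research starts.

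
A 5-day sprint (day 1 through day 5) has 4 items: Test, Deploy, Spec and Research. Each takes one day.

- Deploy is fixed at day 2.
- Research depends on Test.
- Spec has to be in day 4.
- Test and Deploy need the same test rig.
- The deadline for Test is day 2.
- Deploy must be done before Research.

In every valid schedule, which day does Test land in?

day 1

Test's window is day 1–day 2.
Deploy is fixed at day 2, and Test can't share a day with Deploy.
So Test must be day 1.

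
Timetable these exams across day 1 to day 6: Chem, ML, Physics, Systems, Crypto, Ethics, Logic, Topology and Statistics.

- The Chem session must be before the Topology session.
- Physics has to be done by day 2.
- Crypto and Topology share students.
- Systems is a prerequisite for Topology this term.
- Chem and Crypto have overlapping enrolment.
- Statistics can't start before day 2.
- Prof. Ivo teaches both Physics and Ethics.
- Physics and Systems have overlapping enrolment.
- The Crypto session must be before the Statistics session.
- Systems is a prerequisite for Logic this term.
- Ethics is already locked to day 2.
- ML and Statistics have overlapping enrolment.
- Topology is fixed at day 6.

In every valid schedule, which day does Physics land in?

Physics's window is day 1–day 2.
Ethics is fixed at day 2, and Physics can't share a day with Ethics.
So Physics must be day 1.

day 1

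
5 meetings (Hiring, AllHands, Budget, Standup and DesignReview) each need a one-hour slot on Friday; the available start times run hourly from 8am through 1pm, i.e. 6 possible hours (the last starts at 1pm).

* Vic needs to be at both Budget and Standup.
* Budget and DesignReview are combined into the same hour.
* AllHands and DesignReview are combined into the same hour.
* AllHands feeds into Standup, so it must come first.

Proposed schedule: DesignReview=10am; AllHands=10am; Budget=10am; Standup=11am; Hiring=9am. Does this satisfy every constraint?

Valid

Vic needs to be at both Budget and Standup — holds.
Budget and DesignReview are combined into the same hour — holds.
AllHands and DesignReview are combined into the same hour — holds.
AllHands feeds into Standup, so it must come first — holds.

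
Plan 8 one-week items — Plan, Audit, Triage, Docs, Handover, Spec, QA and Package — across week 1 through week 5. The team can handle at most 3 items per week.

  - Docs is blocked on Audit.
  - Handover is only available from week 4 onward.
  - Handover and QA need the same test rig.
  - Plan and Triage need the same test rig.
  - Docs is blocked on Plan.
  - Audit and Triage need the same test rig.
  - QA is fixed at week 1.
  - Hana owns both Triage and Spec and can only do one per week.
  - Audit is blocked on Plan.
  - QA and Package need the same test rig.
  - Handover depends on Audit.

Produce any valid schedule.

Handover -> week 4; Plan -> week 1; Audit -> week 2; Package -> week 2; Docs -> week 3; Triage -> week 3; Spec -> week 1; QA -> week 1

Checking: Plan(week 1) before Docs(week 3); Audit(week 2) before Docs(week 3); Audit(week 2) before Handover(week 4); Plan(week 1) before Audit(week 2); Plan(week 1) != Triage(week 3); Handover(week 4) != QA(week 1); Triage(week 3) != Spec(week 1); QA(week 1) != Package(week 2); Audit(week 2) != Triage(week 3); QA=week 1 in [week 1,week 1]; Handover=week 4 in [week 4,week 5]; max 3 per week (cap 3).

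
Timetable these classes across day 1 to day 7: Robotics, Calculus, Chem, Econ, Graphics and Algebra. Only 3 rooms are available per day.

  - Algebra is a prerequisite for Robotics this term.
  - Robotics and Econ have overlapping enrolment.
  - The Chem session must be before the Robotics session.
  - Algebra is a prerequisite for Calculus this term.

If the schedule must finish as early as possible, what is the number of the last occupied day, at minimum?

The precedence chain requires at least 2 distinct days.
With at most 3 per day and 6 classes, at least 2 days are needed.
2 works (last occupied day: day 2): for example Graphics=day 2, Algebra=day 1, Calculus=day 2, Econ=day 1, Chem=day 1, Robotics=day 2.

day 2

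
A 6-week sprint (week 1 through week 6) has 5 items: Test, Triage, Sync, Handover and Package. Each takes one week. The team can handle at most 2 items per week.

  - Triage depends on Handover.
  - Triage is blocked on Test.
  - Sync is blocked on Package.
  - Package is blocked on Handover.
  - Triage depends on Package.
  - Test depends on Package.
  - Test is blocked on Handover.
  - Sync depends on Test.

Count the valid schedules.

Splitting on Test: it can be week 3 (9), week 4 (12), week 5 (6). Listing each branch's schedules as (Triage, Sync, Handover, Package) by week number:
Test=week 3: (4,4,1,2) (4,5,1,2) (4,6,1,2) (5,4,1,2) (5,5,1,2) (5,6,1,2) (6,4,1,2) (6,5,1,2) (6,6,1,2) — 9.
Test=week 4: (5,5,1,2) (5,5,1,3) (5,5,2,3) (5,6,1,2) (5,6,1,3) (5,6,2,3) (6,5,1,2) (6,5,1,3) (6,5,2,3) (6,6,1,2) (6,6,1,3) (6,6,2,3) — 12.
Test=week 5: (6,6,1,2) (6,6,1,3) (6,6,1,4) (6,6,2,3) (6,6,2,4) (6,6,3,4) — 6.
Summing: 9 + 12 + 6 = 27.

27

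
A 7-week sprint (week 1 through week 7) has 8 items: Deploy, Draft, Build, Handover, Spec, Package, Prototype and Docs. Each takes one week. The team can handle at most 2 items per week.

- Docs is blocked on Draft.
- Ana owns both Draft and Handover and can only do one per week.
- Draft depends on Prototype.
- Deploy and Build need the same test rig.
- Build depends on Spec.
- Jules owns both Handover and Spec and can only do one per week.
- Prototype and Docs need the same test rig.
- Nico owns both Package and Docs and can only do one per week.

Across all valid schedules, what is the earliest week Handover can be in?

Handover at week 1 is achievable: Handover=week 1; Docs=week 3; Package=week 4; Draft=week 2; Prototype=week 1; Deploy=week 4; Build=week 3; Spec=week 2.

week 1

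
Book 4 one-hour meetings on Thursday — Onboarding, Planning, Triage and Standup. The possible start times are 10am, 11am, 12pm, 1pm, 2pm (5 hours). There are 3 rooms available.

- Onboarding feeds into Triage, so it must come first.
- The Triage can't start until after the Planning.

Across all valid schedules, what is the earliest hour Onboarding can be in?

10am

Downstream work caps Onboarding at 1pm.
Onboarding at 10am is achievable: Triage=11am, Planning=10am, Onboarding=10am, Standup=10am.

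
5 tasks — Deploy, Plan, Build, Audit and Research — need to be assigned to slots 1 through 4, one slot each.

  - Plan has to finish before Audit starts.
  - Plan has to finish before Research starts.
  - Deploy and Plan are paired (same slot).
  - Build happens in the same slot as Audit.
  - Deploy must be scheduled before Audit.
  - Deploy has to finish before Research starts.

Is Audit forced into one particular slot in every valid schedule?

Audit can be 2 (e.g. Plan=1, Audit=2, Deploy=1, Build=2, Research=2) or 3 (e.g. Deploy in 1, Audit in 3, Plan in 1, Build in 3, Research in 2).

No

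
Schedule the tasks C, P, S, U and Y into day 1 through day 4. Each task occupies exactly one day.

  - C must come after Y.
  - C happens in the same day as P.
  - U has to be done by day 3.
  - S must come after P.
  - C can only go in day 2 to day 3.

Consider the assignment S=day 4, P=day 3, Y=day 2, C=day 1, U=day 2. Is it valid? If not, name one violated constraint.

Invalid. C can only go in day 2 to day 3.

U has to be done by day 3 — holds.
C happens in the same day as P — violated.
C can only go in day 2 to day 3 — violated.
C must come after Y — violated.
S must come after P — holds.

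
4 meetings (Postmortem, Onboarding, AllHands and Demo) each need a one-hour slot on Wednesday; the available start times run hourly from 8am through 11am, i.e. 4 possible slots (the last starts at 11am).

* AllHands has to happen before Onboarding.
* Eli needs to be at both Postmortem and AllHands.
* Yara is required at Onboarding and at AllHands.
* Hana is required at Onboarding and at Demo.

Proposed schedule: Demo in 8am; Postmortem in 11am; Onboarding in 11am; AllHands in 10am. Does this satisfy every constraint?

AllHands has to happen before Onboarding — holds.
Yara is required at Onboarding and at AllHands — holds.
Hana is required at Onboarding and at Demo — holds.
Eli needs to be at both Postmortem and AllHands — holds.

Valid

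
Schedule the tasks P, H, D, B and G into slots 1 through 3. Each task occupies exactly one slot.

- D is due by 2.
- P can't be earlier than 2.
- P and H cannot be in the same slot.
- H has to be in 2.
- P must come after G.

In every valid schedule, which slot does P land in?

P's window is 2–3.
H is fixed at 2, and P can't share a slot with H.
So P must be 3.

3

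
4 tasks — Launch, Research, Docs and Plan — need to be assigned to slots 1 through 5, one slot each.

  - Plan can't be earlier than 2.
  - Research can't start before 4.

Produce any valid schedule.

Docs -> 1; Research -> 4; Plan -> 2; Launch -> 1

Checking: Research=4 in [4,5]; Plan=2 in [2,5].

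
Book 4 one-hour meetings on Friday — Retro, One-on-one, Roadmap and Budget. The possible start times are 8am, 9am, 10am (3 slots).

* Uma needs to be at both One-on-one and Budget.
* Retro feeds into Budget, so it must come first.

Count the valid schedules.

18

Splitting on Retro: it can be 8am (12), 9am (6). Listing each branch's schedules as (One-on-one, Roadmap, Budget):
Retro=8am: (8am,8am,9am) (8am,8am,10am) (8am,9am,9am) (8am,9am,10am) (8am,10am,9am) (8am,10am,10am) (9am,8am,10am) (9am,9am,10am) (9am,10am,10am) (10am,8am,9am) (10am,9am,9am) (10am,10am,9am) — 12.
Retro=9am: (8am,8am,10am) (8am,9am,10am) (8am,10am,10am) (9am,8am,10am) (9am,9am,10am) (9am,10am,10am) — 6.
Summing: 12 + 6 = 18.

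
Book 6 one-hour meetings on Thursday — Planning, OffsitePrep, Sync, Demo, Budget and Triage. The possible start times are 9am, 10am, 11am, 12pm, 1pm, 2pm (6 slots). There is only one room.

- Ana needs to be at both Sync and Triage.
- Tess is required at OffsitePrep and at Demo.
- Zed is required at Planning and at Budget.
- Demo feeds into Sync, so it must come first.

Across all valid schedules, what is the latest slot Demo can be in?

Downstream work caps Demo at 1pm.
Demo at 1pm is achievable: Sync -> 2pm; Triage -> 12pm; Budget -> 11am; Demo -> 1pm; Planning -> 9am; OffsitePrep -> 10am.

1pm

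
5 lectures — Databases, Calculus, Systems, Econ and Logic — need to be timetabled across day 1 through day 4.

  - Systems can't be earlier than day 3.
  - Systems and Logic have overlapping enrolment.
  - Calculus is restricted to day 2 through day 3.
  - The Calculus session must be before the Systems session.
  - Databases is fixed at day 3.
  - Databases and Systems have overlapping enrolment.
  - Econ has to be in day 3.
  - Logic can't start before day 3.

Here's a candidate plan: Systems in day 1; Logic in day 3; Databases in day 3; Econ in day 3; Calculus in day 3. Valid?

No — it violates: Systems can't be earlier than day 3

Econ has to be in day 3 — holds.
Calculus is restricted to day 2 through day 3 — holds.
Databases and Systems have overlapping enrolment — holds.
Systems and Logic have overlapping enrolment — holds.
The Calculus session must be before the Systems session — violated.
Systems can't be earlier than day 3 — violated.
Databases is fixed at day 3 — holds.
Logic can't start before day 3 — holds.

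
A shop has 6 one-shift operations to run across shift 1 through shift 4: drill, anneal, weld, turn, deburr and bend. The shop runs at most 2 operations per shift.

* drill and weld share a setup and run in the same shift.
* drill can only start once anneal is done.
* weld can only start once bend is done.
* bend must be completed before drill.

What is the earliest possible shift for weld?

shift 2

Precedence pushes weld to at least shift 2.
weld at shift 2 is achievable: drill -> shift 2, bend -> shift 1, deburr -> shift 3, anneal -> shift 1, turn -> shift 3, weld -> shift 2.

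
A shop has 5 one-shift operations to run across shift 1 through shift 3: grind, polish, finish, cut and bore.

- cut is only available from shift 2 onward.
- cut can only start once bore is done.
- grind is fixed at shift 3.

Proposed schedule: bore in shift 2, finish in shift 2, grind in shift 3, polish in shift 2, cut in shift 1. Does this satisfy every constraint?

No. cut can only start once bore is done is not satisfied.

grind is fixed at shift 3 — holds.
cut is only available from shift 2 onward — violated.
cut can only start once bore is done — violated.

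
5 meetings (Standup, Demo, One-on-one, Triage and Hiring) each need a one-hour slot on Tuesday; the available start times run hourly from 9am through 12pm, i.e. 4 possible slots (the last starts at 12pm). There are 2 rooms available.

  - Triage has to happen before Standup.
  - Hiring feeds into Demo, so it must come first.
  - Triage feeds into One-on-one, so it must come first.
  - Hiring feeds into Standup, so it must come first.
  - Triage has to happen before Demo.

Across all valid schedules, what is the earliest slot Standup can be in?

10am

Precedence pushes Standup to at least 10am.
Standup at 10am is achievable: Demo=10am; Triage=9am; One-on-one=11am; Hiring=9am; Standup=10am.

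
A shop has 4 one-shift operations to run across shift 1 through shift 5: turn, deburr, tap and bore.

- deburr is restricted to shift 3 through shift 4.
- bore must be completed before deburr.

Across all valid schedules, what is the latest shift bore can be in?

shift 3

Downstream work caps bore at shift 3.
bore at shift 3 is achievable: turn=shift 1, deburr=shift 4, bore=shift 3, tap=shift 1.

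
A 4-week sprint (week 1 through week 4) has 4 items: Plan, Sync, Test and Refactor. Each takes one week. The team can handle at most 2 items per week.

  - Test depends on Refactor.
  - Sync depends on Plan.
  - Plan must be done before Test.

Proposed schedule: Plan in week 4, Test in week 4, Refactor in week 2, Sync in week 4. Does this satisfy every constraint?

Invalid. The team can handle at most 2 items per week.

Sync depends on Plan — violated.
The team can handle at most 2 items per week — violated.
Test depends on Refactor — holds.
Plan must be done before Test — violated.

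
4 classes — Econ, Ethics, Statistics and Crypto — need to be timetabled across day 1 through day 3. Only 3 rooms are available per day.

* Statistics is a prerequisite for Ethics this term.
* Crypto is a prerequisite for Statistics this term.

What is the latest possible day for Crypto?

Downstream work caps Crypto at day 1.
Crypto at day 1 is achievable: Ethics in day 3; Econ in day 1; Crypto in day 1; Statistics in day 2.

day 1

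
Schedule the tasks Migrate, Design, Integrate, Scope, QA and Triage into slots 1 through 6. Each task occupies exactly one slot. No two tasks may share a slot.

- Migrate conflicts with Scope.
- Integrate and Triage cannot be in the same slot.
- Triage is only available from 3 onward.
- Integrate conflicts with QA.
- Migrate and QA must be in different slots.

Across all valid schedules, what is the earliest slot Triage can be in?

3

Triage is available from 3.
Triage at 3 is achievable: Design -> 2, Scope -> 5, Triage -> 3, Integrate -> 4, Migrate -> 1, QA -> 6.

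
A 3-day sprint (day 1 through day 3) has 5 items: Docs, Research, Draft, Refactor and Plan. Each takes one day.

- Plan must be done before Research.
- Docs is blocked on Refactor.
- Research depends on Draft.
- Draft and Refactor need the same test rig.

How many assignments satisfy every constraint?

Splitting on Docs: it can be day 2 (2), day 3 (5). Listing each branch's schedules as (Research, Draft, Refactor, Plan) by day number:
Docs=day 2: (3,2,1,1) (3,2,1,2) — 2.
Docs=day 3: (2,1,2,1) (3,1,2,1) (3,1,2,2) (3,2,1,1) (3,2,1,2) — 5.
Summing: 2 + 5 = 7.

7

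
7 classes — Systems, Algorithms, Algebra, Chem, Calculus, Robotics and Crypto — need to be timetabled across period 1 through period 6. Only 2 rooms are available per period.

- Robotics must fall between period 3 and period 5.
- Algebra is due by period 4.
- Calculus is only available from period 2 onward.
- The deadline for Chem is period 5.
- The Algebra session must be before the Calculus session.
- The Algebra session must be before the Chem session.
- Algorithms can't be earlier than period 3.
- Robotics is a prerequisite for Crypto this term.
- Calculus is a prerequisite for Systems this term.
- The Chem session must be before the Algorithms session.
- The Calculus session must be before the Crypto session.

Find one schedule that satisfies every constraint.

Calculus in period 2; Algorithms in period 3; Robotics in period 3; Systems in period 4; Crypto in period 4; Algebra in period 1; Chem in period 2

Checking: Algebra(period 1) before Chem(period 2); Chem(period 2) before Algorithms(period 3); Calculus(period 2) before Systems(period 4); Robotics(period 3) before Crypto(period 4); Algebra(period 1) before Calculus(period 2); Calculus(period 2) before Crypto(period 4); Calculus=period 2 in [period 2,period 6]; Robotics=period 3 in [period 3,period 5]; Algorithms=period 3 in [period 3,period 6]; Chem=period 2 in [period 1,period 5]; Algebra=period 1 in [period 1,period 4]; max 2 per period (cap 2).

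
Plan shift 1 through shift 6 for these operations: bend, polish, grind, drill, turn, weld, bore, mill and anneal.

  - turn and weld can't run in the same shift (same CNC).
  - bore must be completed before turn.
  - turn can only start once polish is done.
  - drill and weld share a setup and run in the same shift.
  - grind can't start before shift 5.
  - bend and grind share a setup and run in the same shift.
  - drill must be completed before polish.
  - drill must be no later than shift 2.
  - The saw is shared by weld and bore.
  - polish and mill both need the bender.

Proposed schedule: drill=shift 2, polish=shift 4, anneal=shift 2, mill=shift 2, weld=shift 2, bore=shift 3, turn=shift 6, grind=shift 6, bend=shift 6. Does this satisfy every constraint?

Valid

drill must be completed before polish — holds.
drill and weld share a setup and run in the same shift — holds.
bore must be completed before turn — holds.
polish and mill both need the bender — holds.
turn and weld can't run in the same shift (same CNC) — holds.
grind can't start before shift 5 — holds.
drill must be no later than shift 2 — holds.
turn can only start once polish is done — holds.
The saw is shared by weld and bore — holds.
bend and grind share a setup and run in the same shift — holds.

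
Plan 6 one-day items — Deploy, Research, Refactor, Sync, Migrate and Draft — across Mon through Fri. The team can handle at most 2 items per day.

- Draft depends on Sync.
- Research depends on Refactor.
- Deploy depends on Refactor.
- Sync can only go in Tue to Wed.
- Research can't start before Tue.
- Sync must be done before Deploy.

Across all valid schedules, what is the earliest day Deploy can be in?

Wed

Precedence pushes Deploy to at least Wed.
Deploy at Wed is achievable: Refactor in Mon, Deploy in Wed, Research in Tue, Sync in Tue, Migrate in Mon, Draft in Wed.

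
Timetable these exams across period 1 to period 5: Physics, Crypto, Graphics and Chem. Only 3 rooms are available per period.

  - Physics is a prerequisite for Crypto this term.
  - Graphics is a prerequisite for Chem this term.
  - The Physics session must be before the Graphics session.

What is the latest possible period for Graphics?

Precedence pushes Graphics to at least period 2; downstream work caps Graphics at period 4.
Graphics at period 4 is achievable: Graphics=period 4, Physics=period 1, Crypto=period 2, Chem=period 5.

period 4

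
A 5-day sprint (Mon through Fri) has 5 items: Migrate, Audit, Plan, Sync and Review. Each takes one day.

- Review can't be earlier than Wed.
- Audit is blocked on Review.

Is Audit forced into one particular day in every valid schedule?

No

Audit can be Thu (e.g. Review in Wed, Audit in Thu, Sync in Mon, Migrate in Mon, Plan in Mon) or Fri (e.g. Migrate=Mon; Audit=Fri; Sync=Mon; Plan=Mon; Review=Wed).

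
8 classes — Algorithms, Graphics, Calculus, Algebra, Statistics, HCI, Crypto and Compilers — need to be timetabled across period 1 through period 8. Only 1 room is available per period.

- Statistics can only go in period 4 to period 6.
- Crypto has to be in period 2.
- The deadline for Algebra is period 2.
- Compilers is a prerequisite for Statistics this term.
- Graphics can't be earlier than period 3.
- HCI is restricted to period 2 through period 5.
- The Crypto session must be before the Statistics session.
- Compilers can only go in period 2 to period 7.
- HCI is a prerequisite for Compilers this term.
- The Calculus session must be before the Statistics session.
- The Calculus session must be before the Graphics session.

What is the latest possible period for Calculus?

Downstream work caps Calculus at period 5.
Calculus at period 5 is achievable: Algorithms=period 8; Graphics=period 7; Crypto=period 2; HCI=period 3; Calculus=period 5; Statistics=period 6; Compilers=period 4; Algebra=period 1.

period 5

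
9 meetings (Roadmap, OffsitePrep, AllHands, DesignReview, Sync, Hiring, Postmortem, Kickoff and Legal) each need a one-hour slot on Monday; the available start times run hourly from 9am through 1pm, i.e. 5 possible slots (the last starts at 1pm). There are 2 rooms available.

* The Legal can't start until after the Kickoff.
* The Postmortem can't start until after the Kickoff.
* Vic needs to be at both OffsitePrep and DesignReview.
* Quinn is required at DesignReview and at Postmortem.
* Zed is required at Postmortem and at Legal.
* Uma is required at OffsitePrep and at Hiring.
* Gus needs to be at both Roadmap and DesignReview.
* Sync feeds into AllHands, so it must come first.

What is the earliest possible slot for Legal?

10am

Precedence pushes Legal to at least 10am.
Legal at 10am is achievable: Roadmap in 11am, OffsitePrep in 12pm, Hiring in 1pm, Legal in 10am, Kickoff in 9am, Postmortem in 11am, Sync in 9am, AllHands in 10am, DesignReview in 1pm.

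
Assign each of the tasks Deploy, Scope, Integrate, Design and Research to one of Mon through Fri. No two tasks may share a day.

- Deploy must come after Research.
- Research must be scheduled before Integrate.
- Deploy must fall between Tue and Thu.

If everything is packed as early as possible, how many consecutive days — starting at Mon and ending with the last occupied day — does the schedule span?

5

The precedence chain requires at least 2 distinct days.
With at most 1 per day and 5 tasks, at least 5 days are needed.
5 works (last occupied day: Fri): for example Research -> Mon, Design -> Fri, Deploy -> Tue, Integrate -> Wed, Scope -> Thu.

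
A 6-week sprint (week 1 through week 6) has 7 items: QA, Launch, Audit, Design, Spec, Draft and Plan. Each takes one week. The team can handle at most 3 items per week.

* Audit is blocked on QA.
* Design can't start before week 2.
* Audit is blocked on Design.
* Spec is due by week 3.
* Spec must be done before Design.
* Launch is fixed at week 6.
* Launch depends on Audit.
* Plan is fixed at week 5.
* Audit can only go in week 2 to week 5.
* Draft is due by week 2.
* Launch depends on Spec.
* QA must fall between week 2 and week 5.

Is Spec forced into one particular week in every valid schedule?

Spec can be week 1 (e.g. Audit -> week 3; Launch -> week 6; Plan -> week 5; Spec -> week 1; Design -> week 2; Draft -> week 1; QA -> week 2) or week 2 (e.g. Plan in week 5; Spec in week 2; Launch in week 6; Design in week 3; Audit in week 4; QA in week 2; Draft in week 1).

No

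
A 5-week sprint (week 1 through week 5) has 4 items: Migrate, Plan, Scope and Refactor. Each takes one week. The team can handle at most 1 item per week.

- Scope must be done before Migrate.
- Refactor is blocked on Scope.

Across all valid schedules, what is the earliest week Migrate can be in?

Precedence pushes Migrate to at least week 2.
Migrate at week 2 is achievable: Migrate -> week 2, Scope -> week 1, Plan -> week 4, Refactor -> week 3.

week 2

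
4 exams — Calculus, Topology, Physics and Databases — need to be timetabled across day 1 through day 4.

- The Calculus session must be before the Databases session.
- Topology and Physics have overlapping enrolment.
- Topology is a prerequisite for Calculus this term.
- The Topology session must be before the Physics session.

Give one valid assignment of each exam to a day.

Physics=day 2, Databases=day 3, Topology=day 1, Calculus=day 2

Checking: Topology(day 1) before Calculus(day 2); Calculus(day 2) before Databases(day 3); Topology(day 1) before Physics(day 2); Topology(day 1) != Physics(day 2).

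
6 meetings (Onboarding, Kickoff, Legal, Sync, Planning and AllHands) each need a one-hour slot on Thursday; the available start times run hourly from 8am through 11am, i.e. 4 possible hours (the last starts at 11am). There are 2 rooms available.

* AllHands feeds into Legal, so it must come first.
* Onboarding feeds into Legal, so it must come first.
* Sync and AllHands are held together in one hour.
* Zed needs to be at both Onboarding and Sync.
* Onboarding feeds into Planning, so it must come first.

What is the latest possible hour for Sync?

10am

Sync must be in the same hour as AllHands, which can't be after 10am, so Sync is at most 10am.
Sync at 10am is achievable: Kickoff in 8am; Sync in 10am; Planning in 9am; Onboarding in 8am; AllHands in 10am; Legal in 11am.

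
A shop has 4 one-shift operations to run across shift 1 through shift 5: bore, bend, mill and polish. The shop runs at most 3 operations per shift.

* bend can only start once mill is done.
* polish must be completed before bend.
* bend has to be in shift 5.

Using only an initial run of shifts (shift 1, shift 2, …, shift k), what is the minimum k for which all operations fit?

5

The precedence chain requires at least 2 distinct shifts.
With at most 3 per shift and 4 operations, at least 2 shifts are needed.
bend can't be placed before shift 5, so the schedule must run through at least shift 5.
5 works (last occupied shift: shift 5): for example mill in shift 1, polish in shift 1, bend in shift 5, bore in shift 1.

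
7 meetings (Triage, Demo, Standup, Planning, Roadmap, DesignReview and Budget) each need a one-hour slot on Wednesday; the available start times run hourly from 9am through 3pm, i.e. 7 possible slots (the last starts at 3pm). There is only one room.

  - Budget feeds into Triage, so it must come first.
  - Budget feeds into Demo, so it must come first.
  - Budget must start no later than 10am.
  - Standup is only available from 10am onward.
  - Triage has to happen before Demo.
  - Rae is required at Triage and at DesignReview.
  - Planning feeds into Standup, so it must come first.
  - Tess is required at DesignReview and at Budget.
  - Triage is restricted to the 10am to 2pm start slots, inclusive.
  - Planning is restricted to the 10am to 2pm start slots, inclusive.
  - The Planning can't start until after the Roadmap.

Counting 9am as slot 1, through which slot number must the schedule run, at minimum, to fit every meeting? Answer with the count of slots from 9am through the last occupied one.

The precedence chain requires at least 3 distinct slots.
With at most 1 per slot and 7 meetings, at least 7 slots are needed.
7 works (last occupied slot: 3pm): for example Triage -> 10am, Budget -> 9am, DesignReview -> 3pm, Planning -> 12pm, Standup -> 1pm, Roadmap -> 11am, Demo -> 2pm.

7 slots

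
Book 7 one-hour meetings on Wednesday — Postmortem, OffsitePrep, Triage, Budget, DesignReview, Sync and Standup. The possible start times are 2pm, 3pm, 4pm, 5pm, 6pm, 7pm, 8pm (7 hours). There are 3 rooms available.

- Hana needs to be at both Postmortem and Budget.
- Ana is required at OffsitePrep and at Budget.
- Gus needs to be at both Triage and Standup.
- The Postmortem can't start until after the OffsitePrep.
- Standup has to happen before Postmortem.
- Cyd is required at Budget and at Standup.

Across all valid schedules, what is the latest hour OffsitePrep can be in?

Downstream work caps OffsitePrep at 7pm.
OffsitePrep at 7pm is achievable: Postmortem -> 8pm; Budget -> 3pm; Sync -> 2pm; DesignReview -> 2pm; Standup -> 2pm; Triage -> 3pm; OffsitePrep -> 7pm.

7pm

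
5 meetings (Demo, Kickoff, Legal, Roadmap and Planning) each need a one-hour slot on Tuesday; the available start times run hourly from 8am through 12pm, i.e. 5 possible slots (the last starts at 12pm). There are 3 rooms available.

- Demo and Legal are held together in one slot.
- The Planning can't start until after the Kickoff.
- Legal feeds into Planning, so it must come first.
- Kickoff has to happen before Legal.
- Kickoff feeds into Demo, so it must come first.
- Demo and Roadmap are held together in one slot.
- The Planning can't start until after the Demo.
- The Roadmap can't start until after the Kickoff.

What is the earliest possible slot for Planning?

10am

Precedence pushes Planning to at least 10am.
Planning at 10am is achievable: Demo in 9am; Kickoff in 8am; Roadmap in 9am; Planning in 10am; Legal in 9am.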